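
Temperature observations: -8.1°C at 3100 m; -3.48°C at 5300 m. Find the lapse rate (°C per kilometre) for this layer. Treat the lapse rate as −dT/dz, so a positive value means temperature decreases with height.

Γ = −ΔT/Δz = (-8.1 − (-3.48)) / (5300 − 3100) m
  = -4.62°C / 2.2 km = -2.1°C/km

-2.1°C/km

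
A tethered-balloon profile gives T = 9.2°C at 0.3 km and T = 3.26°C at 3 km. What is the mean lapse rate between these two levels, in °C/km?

2.2°C/km

Γ = −ΔT/Δz = (9.2 − 3.26) / (3000 − 300) m
  = 5.94°C / 2.7 km = 2.2°C/km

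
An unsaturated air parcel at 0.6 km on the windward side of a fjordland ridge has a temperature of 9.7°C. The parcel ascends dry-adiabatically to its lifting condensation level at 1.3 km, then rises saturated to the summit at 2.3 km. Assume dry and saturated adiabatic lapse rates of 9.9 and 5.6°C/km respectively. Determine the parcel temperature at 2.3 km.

-2.83°C

600–1300 m, dry: Δz = 0.7 km ⇒ ΔT = -6.93°C; T = 2.77°C
1300–2300 m, saturated: Δz = 1 km ⇒ ΔT = -5.6°C; T = -2.83°C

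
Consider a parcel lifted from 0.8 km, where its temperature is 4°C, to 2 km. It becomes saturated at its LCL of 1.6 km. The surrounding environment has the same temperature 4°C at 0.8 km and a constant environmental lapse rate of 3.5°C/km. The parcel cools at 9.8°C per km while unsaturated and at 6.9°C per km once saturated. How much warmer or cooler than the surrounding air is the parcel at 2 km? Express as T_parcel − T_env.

-6.4°C (parcel cooler than environment)

Parcel:
  From 800 m to 1600 m (dry): cools by 9.8 × 0.8 = 7.84°C, giving -3.84°C.
  From 1600 m to 2000 m (saturated): cools by 6.9 × 0.4 = 2.76°C, giving -6.6°C.
Environment:
  From 800 m to 2000 m (environment): cools by 3.5 × 1.2 = 4.2°C, giving -0.2°C.
T_parcel − T_env = -6.6 − (-0.2) = -6.4°C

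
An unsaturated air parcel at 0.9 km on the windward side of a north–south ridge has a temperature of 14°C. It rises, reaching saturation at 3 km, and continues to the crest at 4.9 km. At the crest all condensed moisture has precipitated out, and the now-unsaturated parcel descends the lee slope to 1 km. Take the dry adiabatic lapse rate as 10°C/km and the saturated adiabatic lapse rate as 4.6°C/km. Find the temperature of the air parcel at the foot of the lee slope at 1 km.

From 900 m to 3000 m (dry): cools by 10 × 2.1 = 21°C, giving -7°C.
From 3000 m to 4900 m (saturated): cools by 4.6 × 1.9 = 8.74°C, giving -15.74°C.
From 4900 m to 1000 m (dry descent): warms by 10 × 3.9 = 39°C, giving 23.26°C.

23.26°C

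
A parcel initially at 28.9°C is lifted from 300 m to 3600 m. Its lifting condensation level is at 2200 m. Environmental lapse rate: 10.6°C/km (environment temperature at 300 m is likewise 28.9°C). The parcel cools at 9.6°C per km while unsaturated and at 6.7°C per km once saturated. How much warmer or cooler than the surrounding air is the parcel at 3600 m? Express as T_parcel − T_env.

+7.36°C (parcel warmer than environment)

Parcel:
  From 300 m to 2200 m (dry): cools by 9.6 × 1.9 = 18.24°C, giving 10.66°C.
  From 2200 m to 3600 m (saturated): cools by 6.7 × 1.4 = 9.38°C, giving 1.28°C.
Environment:
  From 300 m to 3600 m (environment): cools by 10.6 × 3.3 = 34.98°C, giving -6.08°C.
T_parcel − T_env = 1.28 − (-6.08) = +7.36°C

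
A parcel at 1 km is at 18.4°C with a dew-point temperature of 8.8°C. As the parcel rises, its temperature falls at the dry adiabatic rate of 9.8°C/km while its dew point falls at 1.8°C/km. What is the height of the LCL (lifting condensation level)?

T and T_d converge at 9.8 − 1.8 = 8°C per km
Height above start = (18.4 − 8.8) / 8 = 1.2 km
LCL altitude = 1000 m + 1200 m = 2200 m

2.2 km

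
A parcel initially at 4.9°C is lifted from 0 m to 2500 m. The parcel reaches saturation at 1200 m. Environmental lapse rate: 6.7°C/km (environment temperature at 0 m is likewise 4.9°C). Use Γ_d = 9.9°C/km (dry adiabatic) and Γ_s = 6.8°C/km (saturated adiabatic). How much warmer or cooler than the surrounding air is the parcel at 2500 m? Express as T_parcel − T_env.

-3.97°C (parcel cooler than environment)

Parcel:
  0 → 1200 m (dry, 9.9°C/km): ΔT = -9.9 × 1.2 = -11.88°C → T = -6.98°C
  1200 → 2500 m (saturated, 6.8°C/km): ΔT = -6.8 × 1.3 = -8.84°C → T = -15.82°C
Environment:
  0 → 2500 m (environment, 6.7°C/km): ΔT = -6.7 × 2.5 = -16.75°C → T = -11.85°C
T_parcel − T_env = -15.82 − (-11.85) = -3.97°C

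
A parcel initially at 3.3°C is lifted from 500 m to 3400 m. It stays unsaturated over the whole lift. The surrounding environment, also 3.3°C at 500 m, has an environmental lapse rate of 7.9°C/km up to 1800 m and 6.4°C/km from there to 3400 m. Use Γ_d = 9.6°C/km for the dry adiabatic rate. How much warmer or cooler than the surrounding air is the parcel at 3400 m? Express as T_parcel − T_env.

Parcel:
  Dry to 3400 m: -9.6 × 2.9 km = -27.84°C, so T = -24.54°C.
Environment:
  Environment, lower layer to 1800 m: -7.9 × 1.3 km = -10.27°C, so T = -6.97°C.
  Environment, upper layer to 3400 m: -6.4 × 1.6 km = -10.24°C, so T = -17.21°C.
T_parcel − T_env = -24.54 − (-17.21) = -7.33°C

-7.33°C (parcel cooler than environment)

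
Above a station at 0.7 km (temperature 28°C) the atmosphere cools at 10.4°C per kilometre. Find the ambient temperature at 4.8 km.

-14.64°C

700–4800 m, environmental: Δz = 4.1 km ⇒ ΔT = -42.64°C; T = -14.64°C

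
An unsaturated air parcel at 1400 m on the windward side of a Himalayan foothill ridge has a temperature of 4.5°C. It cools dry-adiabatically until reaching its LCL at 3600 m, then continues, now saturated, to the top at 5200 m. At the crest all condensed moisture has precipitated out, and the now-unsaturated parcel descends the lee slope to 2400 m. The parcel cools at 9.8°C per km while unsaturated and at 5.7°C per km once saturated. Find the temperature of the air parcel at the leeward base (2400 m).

1.26°C

1400–3600 m, dry: Δz = 2.2 km ⇒ ΔT = -21.56°C; T = -17.06°C
3600–5200 m, saturated: Δz = 1.6 km ⇒ ΔT = -9.12°C; T = -26.18°C
5200–2400 m, dry descent: Δz = 2.8 km ⇒ ΔT = +27.44°C; T = 1.26°C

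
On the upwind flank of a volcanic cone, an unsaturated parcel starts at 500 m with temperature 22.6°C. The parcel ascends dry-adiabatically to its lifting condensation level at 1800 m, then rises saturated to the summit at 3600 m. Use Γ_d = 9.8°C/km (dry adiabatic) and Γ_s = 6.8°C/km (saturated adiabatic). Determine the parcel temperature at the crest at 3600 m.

500–1800 m, dry: Δz = 1.3 km ⇒ ΔT = -12.74°C; T = 9.86°C
1800–3600 m, saturated: Δz = 1.8 km ⇒ ΔT = -12.24°C; T = -2.38°C

-2.38°C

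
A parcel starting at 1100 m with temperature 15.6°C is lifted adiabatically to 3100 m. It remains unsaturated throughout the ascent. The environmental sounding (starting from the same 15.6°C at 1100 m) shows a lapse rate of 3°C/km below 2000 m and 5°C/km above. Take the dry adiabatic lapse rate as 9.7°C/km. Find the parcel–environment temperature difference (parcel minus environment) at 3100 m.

-11.2°C (parcel cooler than environment)

Parcel:
  1100 → 3100 m (dry, 9.7°C/km): ΔT = -9.7 × 2 = -19.4°C → T = -3.8°C
Environment:
  1100 → 2000 m (environment, lower layer, 3°C/km): ΔT = -3 × 0.9 = -2.7°C → T = 12.9°C
  2000 → 3100 m (environment, upper layer, 5°C/km): ΔT = -5 × 1.1 = -5.5°C → T = 7.4°C
T_parcel − T_env = -3.8 − 7.4 = -11.2°C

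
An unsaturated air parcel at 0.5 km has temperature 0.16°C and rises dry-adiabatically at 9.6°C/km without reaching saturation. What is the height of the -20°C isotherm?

2.6 km

Height above start = (0.16 − (-20)) / 9.6 = 2.1 km
Altitude = 500 m + 2100 m = 2600 m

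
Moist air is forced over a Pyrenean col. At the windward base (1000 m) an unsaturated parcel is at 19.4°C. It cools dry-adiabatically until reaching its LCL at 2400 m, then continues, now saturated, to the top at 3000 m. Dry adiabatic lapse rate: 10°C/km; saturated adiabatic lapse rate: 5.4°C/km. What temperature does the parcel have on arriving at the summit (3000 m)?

2.16°C

From 1000 m to 2400 m (dry): cools by 10 × 1.4 = 14°C, giving 5.4°C.
From 2400 m to 3000 m (saturated): cools by 5.4 × 0.6 = 3.24°C, giving 2.16°C.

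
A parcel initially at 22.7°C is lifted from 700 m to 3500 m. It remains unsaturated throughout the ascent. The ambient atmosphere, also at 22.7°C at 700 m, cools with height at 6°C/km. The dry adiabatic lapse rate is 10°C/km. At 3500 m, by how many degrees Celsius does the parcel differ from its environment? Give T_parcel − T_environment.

Parcel:
  From 700 m to 3500 m (dry): cools by 10 × 2.8 = 28°C, giving -5.3°C.
Environment:
  From 700 m to 3500 m (environment): cools by 6 × 2.8 = 16.8°C, giving 5.9°C.
T_parcel − T_env = -5.3 − 5.9 = -11.2°C

-11.2°C (parcel cooler than environment)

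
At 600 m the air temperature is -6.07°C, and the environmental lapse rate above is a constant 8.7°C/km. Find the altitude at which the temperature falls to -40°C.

Height above start = (-6.07 − (-40)) / 8.7 = 3.9 km
Altitude = 600 m + 3900 m = 4500 m

4500 m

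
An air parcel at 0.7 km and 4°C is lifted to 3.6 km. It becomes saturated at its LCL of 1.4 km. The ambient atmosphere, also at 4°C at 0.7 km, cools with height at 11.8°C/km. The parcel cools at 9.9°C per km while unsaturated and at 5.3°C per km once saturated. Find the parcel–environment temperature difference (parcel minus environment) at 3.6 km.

+15.63°C (parcel warmer than environment)

Parcel:
  700 → 1400 m (dry, 9.9°C/km): ΔT = -9.9 × 0.7 = -6.93°C → T = -2.93°C
  1400 → 3600 m (saturated, 5.3°C/km): ΔT = -5.3 × 2.2 = -11.66°C → T = -14.59°C
Environment:
  700 → 3600 m (environment, 11.8°C/km): ΔT = -11.8 × 2.9 = -34.22°C → T = -30.22°C
T_parcel − T_env = -14.59 − (-30.22) = +15.63°C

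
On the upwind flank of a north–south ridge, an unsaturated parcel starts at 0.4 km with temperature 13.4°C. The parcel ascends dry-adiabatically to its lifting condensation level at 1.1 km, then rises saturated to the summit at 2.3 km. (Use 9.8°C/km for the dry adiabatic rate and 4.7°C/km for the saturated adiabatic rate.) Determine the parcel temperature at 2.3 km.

0.9°C

400–1100 m, dry: Δz = 0.7 km ⇒ ΔT = -6.86°C; T = 6.54°C
1100–2300 m, saturated: Δz = 1.2 km ⇒ ΔT = -5.64°C; T = 0.9°C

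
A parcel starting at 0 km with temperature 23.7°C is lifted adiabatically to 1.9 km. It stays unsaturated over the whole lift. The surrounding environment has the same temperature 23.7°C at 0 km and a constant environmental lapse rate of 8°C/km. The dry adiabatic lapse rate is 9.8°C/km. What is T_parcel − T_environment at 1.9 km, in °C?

-3.42°C (parcel cooler than environment)

Parcel:
  From 0 m to 1900 m (dry): cools by 9.8 × 1.9 = 18.62°C, giving 5.08°C.
Environment:
  From 0 m to 1900 m (environment): cools by 8 × 1.9 = 15.2°C, giving 8.5°C.
T_parcel − T_env = 5.08 − 8.5 = -3.42°C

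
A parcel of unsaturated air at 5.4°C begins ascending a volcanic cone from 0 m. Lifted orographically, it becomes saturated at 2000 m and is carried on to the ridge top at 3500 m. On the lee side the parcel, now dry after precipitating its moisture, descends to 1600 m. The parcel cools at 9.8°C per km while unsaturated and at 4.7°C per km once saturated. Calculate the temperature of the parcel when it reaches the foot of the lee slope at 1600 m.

-2.63°C

0–2000 m, dry: Δz = 2 km ⇒ ΔT = -19.6°C; T = -14.2°C
2000–3500 m, saturated: Δz = 1.5 km ⇒ ΔT = -7.05°C; T = -21.25°C
3500–1600 m, dry descent: Δz = 1.9 km ⇒ ΔT = +18.62°C; T = -2.63°C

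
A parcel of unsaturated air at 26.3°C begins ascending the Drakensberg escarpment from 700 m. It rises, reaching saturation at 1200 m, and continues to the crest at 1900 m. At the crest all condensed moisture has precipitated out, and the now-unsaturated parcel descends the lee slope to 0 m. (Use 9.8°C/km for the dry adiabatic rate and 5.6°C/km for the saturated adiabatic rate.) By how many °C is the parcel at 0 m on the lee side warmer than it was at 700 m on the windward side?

700 → 1200 m (dry, 9.8°C/km): ΔT = -9.8 × 0.5 = -4.9°C → T = 21.4°C
1200 → 1900 m (saturated, 5.6°C/km): ΔT = -5.6 × 0.7 = -3.92°C → T = 17.48°C
1900 → 0 m (dry descent, 9.8°C/km): ΔT = +9.8 × 1.9 = +18.62°C → T = 36.1°C
Net change vs windward start: 36.1 − 26.3 = +9.8°C

+9.8°C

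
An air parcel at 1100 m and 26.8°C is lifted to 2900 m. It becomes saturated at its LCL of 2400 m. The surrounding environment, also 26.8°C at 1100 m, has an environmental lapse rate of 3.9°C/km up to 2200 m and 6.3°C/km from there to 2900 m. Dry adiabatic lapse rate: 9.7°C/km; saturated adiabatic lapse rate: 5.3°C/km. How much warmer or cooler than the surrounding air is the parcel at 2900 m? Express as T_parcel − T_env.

-6.56°C (parcel cooler than environment)

Parcel:
  Dry to 2400 m: -9.7 × 1.3 km = -12.61°C, so T = 14.19°C.
  Saturated to 2900 m: -5.3 × 0.5 km = -2.65°C, so T = 11.54°C.
Environment:
  Environment, lower layer to 2200 m: -3.9 × 1.1 km = -4.29°C, so T = 22.51°C.
  Environment, upper layer to 2900 m: -6.3 × 0.7 km = -4.41°C, so T = 18.1°C.
T_parcel − T_env = 11.54 − 18.1 = -6.56°C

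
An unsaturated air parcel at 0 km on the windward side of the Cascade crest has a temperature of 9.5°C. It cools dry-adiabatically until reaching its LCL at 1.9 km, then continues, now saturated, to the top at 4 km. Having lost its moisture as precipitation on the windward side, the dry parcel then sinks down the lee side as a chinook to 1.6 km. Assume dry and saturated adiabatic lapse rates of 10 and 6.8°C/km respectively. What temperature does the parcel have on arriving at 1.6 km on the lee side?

0.22°C

From 0 m to 1900 m (dry): cools by 10 × 1.9 = 19°C, giving -9.5°C.
From 1900 m to 4000 m (saturated): cools by 6.8 × 2.1 = 14.28°C, giving -23.78°C.
From 4000 m to 1600 m (dry descent): warms by 10 × 2.4 = 24°C, giving 0.22°C.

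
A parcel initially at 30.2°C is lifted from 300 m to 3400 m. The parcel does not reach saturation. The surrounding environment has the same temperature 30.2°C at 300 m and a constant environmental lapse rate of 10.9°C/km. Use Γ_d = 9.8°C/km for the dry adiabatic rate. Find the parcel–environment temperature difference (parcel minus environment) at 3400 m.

Parcel:
  From 300 m to 3400 m (dry): cools by 9.8 × 3.1 = 30.38°C, giving -0.18°C.
Environment:
  From 300 m to 3400 m (environment): cools by 10.9 × 3.1 = 33.79°C, giving -3.59°C.
T_parcel − T_env = -0.18 − (-3.59) = +3.41°C

+3.41°C (parcel warmer than environment)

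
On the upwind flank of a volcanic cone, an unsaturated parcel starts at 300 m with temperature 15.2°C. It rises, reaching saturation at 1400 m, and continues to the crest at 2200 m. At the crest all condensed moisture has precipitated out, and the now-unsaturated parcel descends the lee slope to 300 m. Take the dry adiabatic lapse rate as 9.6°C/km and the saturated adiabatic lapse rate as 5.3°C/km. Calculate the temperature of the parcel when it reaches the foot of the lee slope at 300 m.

18.64°C

Dry to 1400 m: -9.6 × 1.1 km = -10.56°C, so T = 4.64°C.
Saturated to 2200 m: -5.3 × 0.8 km = -4.24°C, so T = 0.4°C.
Dry descent to 300 m: +9.6 × 1.9 km = +18.24°C, so T = 18.64°C.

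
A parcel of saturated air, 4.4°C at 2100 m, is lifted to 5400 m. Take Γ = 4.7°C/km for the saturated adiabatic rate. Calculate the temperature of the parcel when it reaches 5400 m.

Saturated adiabatic to 5400 m: -4.7 × 3.3 km = -15.51°C, so T = -11.11°C.

-11.11°C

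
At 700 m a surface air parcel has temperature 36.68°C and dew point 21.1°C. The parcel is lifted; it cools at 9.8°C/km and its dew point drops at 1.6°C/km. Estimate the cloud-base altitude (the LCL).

T and T_d converge at 9.8 − 1.6 = 8.2°C per km
Height above start = (36.68 − 21.1) / 8.2 = 1.9 km
LCL altitude = 700 m + 1900 m = 2600 m

2600 m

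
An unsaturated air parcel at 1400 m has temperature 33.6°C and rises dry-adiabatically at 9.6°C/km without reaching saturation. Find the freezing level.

Height above start = (33.6 − 0) / 9.6 = 3.5 km
Altitude = 1400 m + 3500 m = 4900 m

4900 m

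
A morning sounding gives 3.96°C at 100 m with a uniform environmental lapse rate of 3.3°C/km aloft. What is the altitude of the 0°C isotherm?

Height above start = (3.96 − 0) / 3.3 = 1.2 km
Altitude = 100 m + 1200 m = 1300 m

1300 m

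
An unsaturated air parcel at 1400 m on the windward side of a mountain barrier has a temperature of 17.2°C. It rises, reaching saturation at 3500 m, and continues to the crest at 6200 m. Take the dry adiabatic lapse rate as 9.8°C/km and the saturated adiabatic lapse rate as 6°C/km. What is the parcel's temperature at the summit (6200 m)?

-19.58°C

1400 → 3500 m (dry, 9.8°C/km): ΔT = -9.8 × 2.1 = -20.58°C → T = -3.38°C
3500 → 6200 m (saturated, 6°C/km): ΔT = -6 × 2.7 = -16.2°C → T = -19.58°C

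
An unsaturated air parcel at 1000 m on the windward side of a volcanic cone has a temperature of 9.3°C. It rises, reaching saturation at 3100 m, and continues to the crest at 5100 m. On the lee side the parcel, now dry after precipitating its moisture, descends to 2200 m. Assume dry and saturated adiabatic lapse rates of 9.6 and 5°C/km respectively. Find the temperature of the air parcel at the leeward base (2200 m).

6.98°C

From 1000 m to 3100 m (dry): cools by 9.6 × 2.1 = 20.16°C, giving -10.86°C.
From 3100 m to 5100 m (saturated): cools by 5 × 2 = 10°C, giving -20.86°C.
From 5100 m to 2200 m (dry descent): warms by 9.6 × 2.9 = 27.84°C, giving 6.98°C.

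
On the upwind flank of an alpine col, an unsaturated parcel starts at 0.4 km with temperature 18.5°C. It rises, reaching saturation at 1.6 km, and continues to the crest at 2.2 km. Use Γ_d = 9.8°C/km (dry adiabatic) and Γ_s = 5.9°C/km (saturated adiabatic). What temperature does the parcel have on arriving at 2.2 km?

3.2°C

400 → 1600 m (dry, 9.8°C/km): ΔT = -9.8 × 1.2 = -11.76°C → T = 6.74°C
1600 → 2200 m (saturated, 5.9°C/km): ΔT = -5.9 × 0.6 = -3.54°C → T = 3.2°C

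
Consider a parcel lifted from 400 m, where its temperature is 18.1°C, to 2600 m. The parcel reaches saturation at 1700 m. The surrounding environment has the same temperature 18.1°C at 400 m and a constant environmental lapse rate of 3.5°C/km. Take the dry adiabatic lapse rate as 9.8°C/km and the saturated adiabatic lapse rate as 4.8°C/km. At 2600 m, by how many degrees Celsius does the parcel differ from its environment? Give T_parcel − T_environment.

Parcel:
  400–1700 m, dry: Δz = 1.3 km ⇒ ΔT = -12.74°C; T = 5.36°C
  1700–2600 m, saturated: Δz = 0.9 km ⇒ ΔT = -4.32°C; T = 1.04°C
Environment:
  400–2600 m, environment: Δz = 2.2 km ⇒ ΔT = -7.7°C; T = 10.4°C
T_parcel − T_env = 1.04 − 10.4 = -9.36°C

-9.36°C (parcel cooler than environment)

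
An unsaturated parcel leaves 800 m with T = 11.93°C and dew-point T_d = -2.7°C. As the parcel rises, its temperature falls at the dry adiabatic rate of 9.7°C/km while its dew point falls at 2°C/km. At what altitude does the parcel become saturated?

T and T_d converge at 9.7 − 2 = 7.7°C per km
Height above start = (11.93 − (-2.7)) / 7.7 = 1.9 km
LCL altitude = 800 m + 1900 m = 2700 m

2700 m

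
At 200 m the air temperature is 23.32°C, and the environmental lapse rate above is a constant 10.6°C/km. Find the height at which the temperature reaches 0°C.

Height above start = (23.32 − 0) / 10.6 = 2.2 km
Altitude = 200 m + 2200 m = 2400 m

2400 m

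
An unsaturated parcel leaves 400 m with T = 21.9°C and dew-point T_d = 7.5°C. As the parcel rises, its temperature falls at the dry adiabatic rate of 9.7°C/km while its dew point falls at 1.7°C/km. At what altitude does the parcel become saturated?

T and T_d converge at 9.7 − 1.7 = 8°C per km
Height above start = (21.9 − 7.5) / 8 = 1.8 km
LCL altitude = 400 m + 1800 m = 2200 m

2200 m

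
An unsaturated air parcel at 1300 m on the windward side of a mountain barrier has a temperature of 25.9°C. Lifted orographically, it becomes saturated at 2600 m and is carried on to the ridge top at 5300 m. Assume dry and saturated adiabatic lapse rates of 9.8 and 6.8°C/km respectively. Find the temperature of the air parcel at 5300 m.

1300–2600 m, dry: Δz = 1.3 km ⇒ ΔT = -12.74°C; T = 13.16°C
2600–5300 m, saturated: Δz = 2.7 km ⇒ ΔT = -18.36°C; T = -5.2°C

-5.2°C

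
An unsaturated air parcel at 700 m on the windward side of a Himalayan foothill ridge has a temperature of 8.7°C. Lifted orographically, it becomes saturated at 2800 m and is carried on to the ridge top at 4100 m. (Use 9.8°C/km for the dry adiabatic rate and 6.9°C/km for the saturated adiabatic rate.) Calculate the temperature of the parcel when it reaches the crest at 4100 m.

700 → 2800 m (dry, 9.8°C/km): ΔT = -9.8 × 2.1 = -20.58°C → T = -11.88°C
2800 → 4100 m (saturated, 6.9°C/km): ΔT = -6.9 × 1.3 = -8.97°C → T = -20.85°C

-20.85°C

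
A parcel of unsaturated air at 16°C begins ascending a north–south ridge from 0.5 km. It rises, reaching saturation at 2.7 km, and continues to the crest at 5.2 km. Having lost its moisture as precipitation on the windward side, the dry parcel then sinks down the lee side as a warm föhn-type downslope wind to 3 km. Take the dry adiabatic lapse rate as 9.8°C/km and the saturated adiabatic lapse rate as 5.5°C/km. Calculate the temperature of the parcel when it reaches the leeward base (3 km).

Dry to 2700 m: -9.8 × 2.2 km = -21.56°C, so T = -5.56°C.
Saturated to 5200 m: -5.5 × 2.5 km = -13.75°C, so T = -19.31°C.
Dry descent to 3000 m: +9.8 × 2.2 km = +21.56°C, so T = 2.25°C.

2.25°C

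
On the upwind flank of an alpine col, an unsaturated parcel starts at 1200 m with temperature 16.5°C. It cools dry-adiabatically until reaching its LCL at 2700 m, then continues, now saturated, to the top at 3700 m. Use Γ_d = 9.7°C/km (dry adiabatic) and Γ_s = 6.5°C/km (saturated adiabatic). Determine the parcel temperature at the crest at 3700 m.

-4.55°C

1200–2700 m, dry: Δz = 1.5 km ⇒ ΔT = -14.55°C; T = 1.95°C
2700–3700 m, saturated: Δz = 1 km ⇒ ΔT = -6.5°C; T = -4.55°C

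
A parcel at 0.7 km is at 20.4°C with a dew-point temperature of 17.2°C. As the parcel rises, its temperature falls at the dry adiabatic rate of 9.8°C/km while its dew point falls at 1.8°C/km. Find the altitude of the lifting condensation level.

T and T_d converge at 9.8 − 1.8 = 8°C per km
Height above start = (20.4 − 17.2) / 8 = 0.4 km
LCL altitude = 700 m + 400 m = 1100 m

1.1 km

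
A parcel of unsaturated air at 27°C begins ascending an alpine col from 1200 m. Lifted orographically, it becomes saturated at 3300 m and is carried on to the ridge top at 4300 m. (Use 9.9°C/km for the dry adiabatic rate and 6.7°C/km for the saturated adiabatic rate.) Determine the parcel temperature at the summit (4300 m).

-0.49°C

Dry to 3300 m: -9.9 × 2.1 km = -20.79°C, so T = 6.21°C.
Saturated to 4300 m: -6.7 × 1 km = -6.7°C, so T = -0.49°C.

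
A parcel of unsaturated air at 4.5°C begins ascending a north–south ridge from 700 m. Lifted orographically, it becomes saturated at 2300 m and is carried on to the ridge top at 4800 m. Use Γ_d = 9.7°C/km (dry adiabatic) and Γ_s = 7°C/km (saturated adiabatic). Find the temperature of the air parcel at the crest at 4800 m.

-28.52°C

Dry to 2300 m: -9.7 × 1.6 km = -15.52°C, so T = -11.02°C.
Saturated to 4800 m: -7 × 2.5 km = -17.5°C, so T = -28.52°C.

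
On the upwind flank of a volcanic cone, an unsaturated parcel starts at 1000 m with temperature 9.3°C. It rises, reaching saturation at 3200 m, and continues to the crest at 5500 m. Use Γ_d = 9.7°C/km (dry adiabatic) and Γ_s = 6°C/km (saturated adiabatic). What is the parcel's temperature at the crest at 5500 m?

1000–3200 m, dry: Δz = 2.2 km ⇒ ΔT = -21.34°C; T = -12.04°C
3200–5500 m, saturated: Δz = 2.3 km ⇒ ΔT = -13.8°C; T = -25.84°C

-25.84°C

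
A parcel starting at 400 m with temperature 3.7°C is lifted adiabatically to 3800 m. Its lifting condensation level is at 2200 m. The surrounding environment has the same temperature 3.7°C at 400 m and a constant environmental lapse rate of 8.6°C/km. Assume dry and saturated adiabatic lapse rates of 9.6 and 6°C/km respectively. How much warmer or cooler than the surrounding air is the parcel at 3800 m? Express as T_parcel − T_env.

+2.36°C (parcel warmer than environment)

Parcel:
  400 → 2200 m (dry, 9.6°C/km): ΔT = -9.6 × 1.8 = -17.28°C → T = -13.58°C
  2200 → 3800 m (saturated, 6°C/km): ΔT = -6 × 1.6 = -9.6°C → T = -23.18°C
Environment:
  400 → 3800 m (environment, 8.6°C/km): ΔT = -8.6 × 3.4 = -29.24°C → T = -25.54°C
T_parcel − T_env = -23.18 − (-25.54) = +2.36°C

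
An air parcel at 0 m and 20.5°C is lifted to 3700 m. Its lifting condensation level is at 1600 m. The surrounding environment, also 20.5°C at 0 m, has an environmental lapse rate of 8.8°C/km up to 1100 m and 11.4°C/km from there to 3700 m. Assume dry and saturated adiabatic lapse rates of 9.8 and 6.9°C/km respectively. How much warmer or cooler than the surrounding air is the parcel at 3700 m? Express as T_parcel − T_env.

+9.15°C (parcel warmer than environment)

Parcel:
  0–1600 m, dry: Δz = 1.6 km ⇒ ΔT = -15.68°C; T = 4.82°C
  1600–3700 m, saturated: Δz = 2.1 km ⇒ ΔT = -14.49°C; T = -9.67°C
Environment:
  0–1100 m, environment, lower layer: Δz = 1.1 km ⇒ ΔT = -9.68°C; T = 10.82°C
  1100–3700 m, environment, upper layer: Δz = 2.6 km ⇒ ΔT = -29.64°C; T = -18.82°C
T_parcel − T_env = -9.67 − (-18.82) = +9.15°C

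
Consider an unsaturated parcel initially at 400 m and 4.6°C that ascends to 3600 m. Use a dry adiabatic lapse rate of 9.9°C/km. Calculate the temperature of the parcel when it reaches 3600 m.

-27.08°C

400–3600 m, dry adiabatic: Δz = 3.2 km ⇒ ΔT = -31.68°C; T = -27.08°C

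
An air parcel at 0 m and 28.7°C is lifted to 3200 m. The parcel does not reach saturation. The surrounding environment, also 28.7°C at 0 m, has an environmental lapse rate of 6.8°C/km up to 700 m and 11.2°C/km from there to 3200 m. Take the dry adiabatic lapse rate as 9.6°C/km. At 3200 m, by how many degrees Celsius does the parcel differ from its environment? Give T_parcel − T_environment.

+2.04°C (parcel warmer than environment)

Parcel:
  0 → 3200 m (dry, 9.6°C/km): ΔT = -9.6 × 3.2 = -30.72°C → T = -2.02°C
Environment:
  0 → 700 m (environment, lower layer, 6.8°C/km): ΔT = -6.8 × 0.7 = -4.76°C → T = 23.94°C
  700 → 3200 m (environment, upper layer, 11.2°C/km): ΔT = -11.2 × 2.5 = -28°C → T = -4.06°C
T_parcel − T_env = -2.02 − (-4.06) = +2.04°C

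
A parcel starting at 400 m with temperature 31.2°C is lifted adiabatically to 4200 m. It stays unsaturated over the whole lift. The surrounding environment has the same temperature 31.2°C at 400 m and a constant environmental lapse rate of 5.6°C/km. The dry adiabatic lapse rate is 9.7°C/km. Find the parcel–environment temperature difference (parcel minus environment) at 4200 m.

-15.58°C (parcel cooler than environment)

Parcel:
  Dry to 4200 m: -9.7 × 3.8 km = -36.86°C, so T = -5.66°C.
Environment:
  Environment to 4200 m: -5.6 × 3.8 km = -21.28°C, so T = 9.92°C.
T_parcel − T_env = -5.66 − 9.92 = -15.58°C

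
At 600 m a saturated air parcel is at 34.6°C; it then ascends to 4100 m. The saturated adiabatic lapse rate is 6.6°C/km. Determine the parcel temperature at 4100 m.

600–4100 m, saturated adiabatic: Δz = 3.5 km ⇒ ΔT = -23.1°C; T = 11.5°C

11.5°C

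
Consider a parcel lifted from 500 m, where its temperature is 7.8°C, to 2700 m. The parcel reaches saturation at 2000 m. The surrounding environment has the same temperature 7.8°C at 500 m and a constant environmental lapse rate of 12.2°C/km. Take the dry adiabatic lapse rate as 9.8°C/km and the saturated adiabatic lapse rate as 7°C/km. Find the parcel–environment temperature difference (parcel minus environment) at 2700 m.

Parcel:
  500–2000 m, dry: Δz = 1.5 km ⇒ ΔT = -14.7°C; T = -6.9°C
  2000–2700 m, saturated: Δz = 0.7 km ⇒ ΔT = -4.9°C; T = -11.8°C
Environment:
  500–2700 m, environment: Δz = 2.2 km ⇒ ΔT = -26.84°C; T = -19.04°C
T_parcel − T_env = -11.8 − (-19.04) = +7.24°C

+7.24°C (parcel warmer than environment)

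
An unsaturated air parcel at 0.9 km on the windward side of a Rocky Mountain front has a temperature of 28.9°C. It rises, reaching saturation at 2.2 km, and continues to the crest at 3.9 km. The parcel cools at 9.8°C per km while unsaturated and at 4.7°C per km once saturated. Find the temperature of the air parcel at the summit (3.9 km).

8.17°C

900 → 2200 m (dry, 9.8°C/km): ΔT = -9.8 × 1.3 = -12.74°C → T = 16.16°C
2200 → 3900 m (saturated, 4.7°C/km): ΔT = -4.7 × 1.7 = -7.99°C → T = 8.17°C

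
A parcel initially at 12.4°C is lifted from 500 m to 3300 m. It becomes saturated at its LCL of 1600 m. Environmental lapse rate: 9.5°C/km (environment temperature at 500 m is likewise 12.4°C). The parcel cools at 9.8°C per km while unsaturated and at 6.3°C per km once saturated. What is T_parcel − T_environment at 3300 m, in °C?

+5.11°C (parcel warmer than environment)

Parcel:
  500–1600 m, dry: Δz = 1.1 km ⇒ ΔT = -10.78°C; T = 1.62°C
  1600–3300 m, saturated: Δz = 1.7 km ⇒ ΔT = -10.71°C; T = -9.09°C
Environment:
  500–3300 m, environment: Δz = 2.8 km ⇒ ΔT = -26.6°C; T = -14.2°C
T_parcel − T_env = -9.09 − (-14.2) = +5.11°C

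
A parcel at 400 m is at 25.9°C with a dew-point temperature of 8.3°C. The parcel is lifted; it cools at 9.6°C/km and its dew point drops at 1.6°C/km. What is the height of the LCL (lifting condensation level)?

2600 m

T and T_d converge at 9.6 − 1.6 = 8°C per km
Height above start = (25.9 − 8.3) / 8 = 2.2 km
LCL altitude = 400 m + 2200 m = 2600 m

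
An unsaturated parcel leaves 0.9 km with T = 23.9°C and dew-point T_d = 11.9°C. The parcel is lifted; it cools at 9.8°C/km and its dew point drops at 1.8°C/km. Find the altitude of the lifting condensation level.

2.4 km

T and T_d converge at 9.8 − 1.8 = 8°C per km
Height above start = (23.9 − 11.9) / 8 = 1.5 km
LCL altitude = 900 m + 1500 m = 2400 m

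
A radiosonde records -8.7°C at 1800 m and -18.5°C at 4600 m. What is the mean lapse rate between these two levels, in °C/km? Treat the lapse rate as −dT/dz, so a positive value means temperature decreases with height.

Γ = −ΔT/Δz = (-8.7 − (-18.5)) / (4600 − 1800) m
  = 9.8°C / 2.8 km = 3.5°C/km

3.5°C/km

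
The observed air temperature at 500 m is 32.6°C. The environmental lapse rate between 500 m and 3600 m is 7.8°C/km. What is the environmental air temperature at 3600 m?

8.42°C

Environmental to 3600 m: -7.8 × 3.1 km = -24.18°C, so T = 8.42°C.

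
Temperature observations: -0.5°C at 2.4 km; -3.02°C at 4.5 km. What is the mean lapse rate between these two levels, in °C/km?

Γ = −ΔT/Δz = (-0.5 − (-3.02)) / (4500 − 2400) m
  = 2.52°C / 2.1 km = 1.2°C/km

1.2°C/km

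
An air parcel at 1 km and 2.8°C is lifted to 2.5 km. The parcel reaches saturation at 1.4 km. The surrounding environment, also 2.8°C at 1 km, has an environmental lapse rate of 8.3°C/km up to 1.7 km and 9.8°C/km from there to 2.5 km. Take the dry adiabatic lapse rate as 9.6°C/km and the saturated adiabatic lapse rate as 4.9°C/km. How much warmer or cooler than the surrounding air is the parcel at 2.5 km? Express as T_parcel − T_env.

Parcel:
  Dry to 1400 m: -9.6 × 0.4 km = -3.84°C, so T = -1.04°C.
  Saturated to 2500 m: -4.9 × 1.1 km = -5.39°C, so T = -6.43°C.
Environment:
  Environment, lower layer to 1700 m: -8.3 × 0.7 km = -5.81°C, so T = -3.01°C.
  Environment, upper layer to 2500 m: -9.8 × 0.8 km = -7.84°C, so T = -10.85°C.
T_parcel − T_env = -6.43 − (-10.85) = +4.42°C

+4.42°C (parcel warmer than environment)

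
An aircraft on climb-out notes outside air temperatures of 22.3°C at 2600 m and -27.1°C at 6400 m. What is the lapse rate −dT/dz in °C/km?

Γ = −ΔT/Δz = (22.3 − (-27.1)) / (6400 − 2600) m
  = 49.4°C / 3.8 km = 13°C/km

13°C/km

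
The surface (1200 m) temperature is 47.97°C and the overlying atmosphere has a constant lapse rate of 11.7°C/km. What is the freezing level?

Height above start = (47.97 − 0) / 11.7 = 4.1 km
Altitude = 1200 m + 4100 m = 5300 m

5300 m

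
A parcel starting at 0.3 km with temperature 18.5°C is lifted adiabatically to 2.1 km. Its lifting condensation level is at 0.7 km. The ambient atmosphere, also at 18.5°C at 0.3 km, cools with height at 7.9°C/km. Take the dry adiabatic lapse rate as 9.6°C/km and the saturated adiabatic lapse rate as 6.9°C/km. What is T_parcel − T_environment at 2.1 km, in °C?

+0.72°C (parcel warmer than environment)

Parcel:
  300–700 m, dry: Δz = 0.4 km ⇒ ΔT = -3.84°C; T = 14.66°C
  700–2100 m, saturated: Δz = 1.4 km ⇒ ΔT = -9.66°C; T = 5°C
Environment:
  300–2100 m, environment: Δz = 1.8 km ⇒ ΔT = -14.22°C; T = 4.28°C
T_parcel − T_env = 5 − 4.28 = +0.72°C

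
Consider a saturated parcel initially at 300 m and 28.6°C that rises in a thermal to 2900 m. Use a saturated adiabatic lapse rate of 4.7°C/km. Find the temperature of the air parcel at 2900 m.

300–2900 m, saturated adiabatic: Δz = 2.6 km ⇒ ΔT = -12.22°C; T = 16.38°C

16.38°C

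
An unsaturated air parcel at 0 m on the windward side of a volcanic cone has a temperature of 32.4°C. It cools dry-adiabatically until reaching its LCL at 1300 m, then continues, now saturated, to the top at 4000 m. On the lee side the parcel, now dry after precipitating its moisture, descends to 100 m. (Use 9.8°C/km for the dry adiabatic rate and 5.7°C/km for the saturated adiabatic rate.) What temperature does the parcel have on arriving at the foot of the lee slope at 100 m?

42.49°C

Dry to 1300 m: -9.8 × 1.3 km = -12.74°C, so T = 19.66°C.
Saturated to 4000 m: -5.7 × 2.7 km = -15.39°C, so T = 4.27°C.
Dry descent to 100 m: +9.8 × 3.9 km = +38.22°C, so T = 42.49°C.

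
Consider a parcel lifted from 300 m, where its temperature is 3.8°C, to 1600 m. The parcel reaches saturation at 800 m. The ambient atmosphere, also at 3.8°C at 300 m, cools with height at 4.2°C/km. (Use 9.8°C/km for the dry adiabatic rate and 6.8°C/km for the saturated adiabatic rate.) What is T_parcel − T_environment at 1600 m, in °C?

-4.88°C (parcel cooler than environment)

Parcel:
  300 → 800 m (dry, 9.8°C/km): ΔT = -9.8 × 0.5 = -4.9°C → T = -1.1°C
  800 → 1600 m (saturated, 6.8°C/km): ΔT = -6.8 × 0.8 = -5.44°C → T = -6.54°C
Environment:
  300 → 1600 m (environment, 4.2°C/km): ΔT = -4.2 × 1.3 = -5.46°C → T = -1.66°C
T_parcel − T_env = -6.54 − (-1.66) = -4.88°C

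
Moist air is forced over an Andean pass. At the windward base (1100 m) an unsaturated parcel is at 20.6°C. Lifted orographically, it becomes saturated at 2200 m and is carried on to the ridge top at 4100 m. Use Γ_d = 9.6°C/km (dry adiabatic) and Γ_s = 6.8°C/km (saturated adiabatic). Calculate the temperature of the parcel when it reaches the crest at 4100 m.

-2.88°C

1100–2200 m, dry: Δz = 1.1 km ⇒ ΔT = -10.56°C; T = 10.04°C
2200–4100 m, saturated: Δz = 1.9 km ⇒ ΔT = -12.92°C; T = -2.88°C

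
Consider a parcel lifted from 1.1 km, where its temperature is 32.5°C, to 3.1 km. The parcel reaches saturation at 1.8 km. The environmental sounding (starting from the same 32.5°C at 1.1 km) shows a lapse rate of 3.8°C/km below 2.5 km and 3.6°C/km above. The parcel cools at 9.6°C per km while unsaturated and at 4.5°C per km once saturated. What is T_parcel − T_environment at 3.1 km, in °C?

Parcel:
  Dry to 1800 m: -9.6 × 0.7 km = -6.72°C, so T = 25.78°C.
  Saturated to 3100 m: -4.5 × 1.3 km = -5.85°C, so T = 19.93°C.
Environment:
  Environment, lower layer to 2500 m: -3.8 × 1.4 km = -5.32°C, so T = 27.18°C.
  Environment, upper layer to 3100 m: -3.6 × 0.6 km = -2.16°C, so T = 25.02°C.
T_parcel − T_env = 19.93 − 25.02 = -5.09°C

-5.09°C (parcel cooler than environment)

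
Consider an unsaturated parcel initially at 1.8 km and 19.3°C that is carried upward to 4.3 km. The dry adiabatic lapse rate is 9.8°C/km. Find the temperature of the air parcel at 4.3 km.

1800–4300 m, dry adiabatic: Δz = 2.5 km ⇒ ΔT = -24.5°C; T = -5.2°C

-5.2°C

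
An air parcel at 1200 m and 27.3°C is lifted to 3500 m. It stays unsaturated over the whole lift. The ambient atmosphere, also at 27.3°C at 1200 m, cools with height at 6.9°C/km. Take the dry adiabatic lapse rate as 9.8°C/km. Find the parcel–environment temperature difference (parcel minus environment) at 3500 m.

-6.67°C (parcel cooler than environment)

Parcel:
  1200–3500 m, dry: Δz = 2.3 km ⇒ ΔT = -22.54°C; T = 4.76°C
Environment:
  1200–3500 m, environment: Δz = 2.3 km ⇒ ΔT = -15.87°C; T = 11.43°C
T_parcel − T_env = 4.76 − 11.43 = -6.67°C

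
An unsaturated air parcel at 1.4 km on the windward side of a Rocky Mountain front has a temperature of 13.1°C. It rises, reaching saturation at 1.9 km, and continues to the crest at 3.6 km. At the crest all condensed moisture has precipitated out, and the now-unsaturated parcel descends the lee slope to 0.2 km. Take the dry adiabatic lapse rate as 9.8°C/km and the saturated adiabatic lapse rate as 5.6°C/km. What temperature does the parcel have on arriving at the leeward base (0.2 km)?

32°C

1400 → 1900 m (dry, 9.8°C/km): ΔT = -9.8 × 0.5 = -4.9°C → T = 8.2°C
1900 → 3600 m (saturated, 5.6°C/km): ΔT = -5.6 × 1.7 = -9.52°C → T = -1.32°C
3600 → 200 m (dry descent, 9.8°C/km): ΔT = +9.8 × 3.4 = +33.32°C → T = 32°C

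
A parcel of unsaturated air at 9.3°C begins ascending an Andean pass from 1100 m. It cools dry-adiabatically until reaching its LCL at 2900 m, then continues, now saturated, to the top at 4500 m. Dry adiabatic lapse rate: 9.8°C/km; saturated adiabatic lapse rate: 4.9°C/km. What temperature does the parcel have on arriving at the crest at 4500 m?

From 1100 m to 2900 m (dry): cools by 9.8 × 1.8 = 17.64°C, giving -8.34°C.
From 2900 m to 4500 m (saturated): cools by 4.9 × 1.6 = 7.84°C, giving -16.18°C.

-16.18°C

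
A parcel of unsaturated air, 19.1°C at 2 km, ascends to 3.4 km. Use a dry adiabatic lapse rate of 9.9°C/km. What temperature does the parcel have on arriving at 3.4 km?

2000–3400 m, dry adiabatic: Δz = 1.4 km ⇒ ΔT = -13.86°C; T = 5.24°C

5.24°C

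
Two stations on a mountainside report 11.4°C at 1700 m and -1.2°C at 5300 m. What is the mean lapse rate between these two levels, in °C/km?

Γ = −ΔT/Δz = (11.4 − (-1.2)) / (5300 − 1700) m
  = 12.6°C / 3.6 km = 3.5°C/km

3.5°C/km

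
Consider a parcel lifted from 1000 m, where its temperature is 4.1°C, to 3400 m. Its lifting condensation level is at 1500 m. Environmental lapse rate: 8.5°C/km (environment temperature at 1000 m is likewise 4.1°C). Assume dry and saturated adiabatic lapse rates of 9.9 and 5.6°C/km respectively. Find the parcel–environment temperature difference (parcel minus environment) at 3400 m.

+4.81°C (parcel warmer than environment)

Parcel:
  1000–1500 m, dry: Δz = 0.5 km ⇒ ΔT = -4.95°C; T = -0.85°C
  1500–3400 m, saturated: Δz = 1.9 km ⇒ ΔT = -10.64°C; T = -11.49°C
Environment:
  1000–3400 m, environment: Δz = 2.4 km ⇒ ΔT = -20.4°C; T = -16.3°C
T_parcel − T_env = -11.49 − (-16.3) = +4.81°C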